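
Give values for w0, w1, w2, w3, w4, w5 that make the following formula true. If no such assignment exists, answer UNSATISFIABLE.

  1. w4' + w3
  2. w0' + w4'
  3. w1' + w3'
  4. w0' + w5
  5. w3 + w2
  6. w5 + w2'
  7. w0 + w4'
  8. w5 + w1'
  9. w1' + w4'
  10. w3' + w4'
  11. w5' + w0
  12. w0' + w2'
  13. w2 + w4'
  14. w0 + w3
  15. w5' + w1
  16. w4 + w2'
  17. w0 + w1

Suppose w4 = 0.
Unit clause (w2') forces w2 = 0.
Unit clause (w3) forces w3 = 1.
Unit clause (w1') forces w1 = 0.
Unit clause (w5') forces w5 = 0.
Unit clause (w0') forces w0 = 0.
But (w0) is also a unit clause — contradiction.
Undo w4 and try w4 = 1.
Unit clause (w3) forces w3 = 1.
But (w3') is also a unit clause — contradiction.
Neither w4 = 1 nor w4 = 0 works.

UNSATISFIABLE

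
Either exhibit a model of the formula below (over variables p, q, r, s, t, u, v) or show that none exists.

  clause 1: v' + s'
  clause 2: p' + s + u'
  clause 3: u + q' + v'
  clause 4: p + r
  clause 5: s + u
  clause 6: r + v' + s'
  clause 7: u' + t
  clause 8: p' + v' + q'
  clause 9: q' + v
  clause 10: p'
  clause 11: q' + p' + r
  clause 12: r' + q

p ↦ 0,  q ↦ 1,  r ↦ 1,  s ↦ 0,  t ↦ 1,  u ↦ 1,  v ↦ 1

(p') alone gives p = 0.
(r) alone gives r = 1.
(q) alone gives q = 1.
(v) alone gives v = 1.
(s') alone gives s = 0.
(u) alone gives u = 1.
(t) alone gives t = 1.
All clauses are satisfied.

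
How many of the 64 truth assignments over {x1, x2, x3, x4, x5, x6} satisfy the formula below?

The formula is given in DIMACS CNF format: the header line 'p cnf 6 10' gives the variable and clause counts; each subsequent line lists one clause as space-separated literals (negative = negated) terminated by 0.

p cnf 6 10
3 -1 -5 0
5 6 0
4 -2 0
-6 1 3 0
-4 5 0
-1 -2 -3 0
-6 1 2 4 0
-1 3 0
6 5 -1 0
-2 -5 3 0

12

There are 2^6 = 64 truth assignments over (x1, x2, x3, x4, x5, x6).
Split on x3. With x3 = True, the clauses containing x3 are satisfied and ¬x3 drops from the rest; 10 of the 2^5 = 32 assignments to the other variables satisfy what remains.
With x3 = False, by the same count on the reduced clause set, 2 assignments work.
(One model: x1=F, x2=F, x3=F, x4=F, x5=T, x6=F.)
Total: 10 + 2 = 12.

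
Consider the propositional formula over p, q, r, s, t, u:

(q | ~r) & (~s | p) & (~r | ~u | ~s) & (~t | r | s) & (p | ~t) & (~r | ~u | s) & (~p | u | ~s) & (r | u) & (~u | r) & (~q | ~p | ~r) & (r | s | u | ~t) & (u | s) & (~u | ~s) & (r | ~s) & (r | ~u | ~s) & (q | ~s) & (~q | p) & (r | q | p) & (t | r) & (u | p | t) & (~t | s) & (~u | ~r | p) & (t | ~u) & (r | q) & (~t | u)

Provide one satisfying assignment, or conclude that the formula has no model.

UNSATISFIABLE

Try q = 1.
(p) alone gives p = 1.
(~r) alone gives r = 0.
(u) alone gives u = 1.
But (~u) is also a unit clause — contradiction.
Undo q and try q = 0.
(~r) alone gives r = 0.
But (r) is also a unit clause — contradiction.
Either choice for q ends in contradiction.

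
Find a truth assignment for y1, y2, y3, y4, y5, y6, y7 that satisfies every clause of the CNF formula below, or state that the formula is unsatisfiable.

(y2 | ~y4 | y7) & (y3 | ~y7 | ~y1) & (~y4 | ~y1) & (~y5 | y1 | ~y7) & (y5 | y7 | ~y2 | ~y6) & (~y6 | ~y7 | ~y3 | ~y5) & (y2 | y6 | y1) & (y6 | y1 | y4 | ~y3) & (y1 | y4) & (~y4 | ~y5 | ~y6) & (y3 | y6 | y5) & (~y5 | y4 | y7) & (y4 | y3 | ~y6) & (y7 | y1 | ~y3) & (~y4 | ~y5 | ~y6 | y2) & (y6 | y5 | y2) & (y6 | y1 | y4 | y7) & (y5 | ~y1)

Suppose y4 = 1.
Unit clause (~y1) forces y1 = 0.
Suppose y2 = 1.
Suppose y5 = 1.
Unit clause (~y7) forces y7 = 0.
Unit clause (~y6) forces y6 = 0.
Unit clause (~y3) forces y3 = 0.
This assignment satisfies each clause.

y1=0,  y2=1,  y3=0,  y4=1,  y5=1,  y6=0,  y7=0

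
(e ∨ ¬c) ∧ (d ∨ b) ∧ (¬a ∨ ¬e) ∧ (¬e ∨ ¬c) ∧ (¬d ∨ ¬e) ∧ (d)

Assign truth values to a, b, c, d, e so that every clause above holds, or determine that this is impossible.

a ↦ True; b ↦ False; c ↦ False; d ↦ True; e ↦ False

The clause (d) is unit, so d = True.
The clause (¬e) is unit, so e = False.
The clause (¬c) is unit, so c = False.
No clause remains; a, b are free.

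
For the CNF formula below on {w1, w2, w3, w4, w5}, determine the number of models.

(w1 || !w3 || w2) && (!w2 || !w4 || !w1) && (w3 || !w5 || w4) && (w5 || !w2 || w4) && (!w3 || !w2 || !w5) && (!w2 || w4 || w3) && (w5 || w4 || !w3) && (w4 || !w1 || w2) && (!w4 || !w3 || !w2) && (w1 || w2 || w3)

There are 2^5 = 32 truth assignments over (w1, w2, w3, w4, w5).
Split on w4. With w4 = true, the clauses containing w4 are satisfied and !w4 drops from the rest; 6 of the 2^4 = 16 assignments to the other variables satisfy what remains.
With w4 = false, by the same count on the reduced clause set, 0 assignments work.
(One model: w1=F, w2=T, w3=F, w4=T, w5=F.)
Total: 6 + 0 = 6.

6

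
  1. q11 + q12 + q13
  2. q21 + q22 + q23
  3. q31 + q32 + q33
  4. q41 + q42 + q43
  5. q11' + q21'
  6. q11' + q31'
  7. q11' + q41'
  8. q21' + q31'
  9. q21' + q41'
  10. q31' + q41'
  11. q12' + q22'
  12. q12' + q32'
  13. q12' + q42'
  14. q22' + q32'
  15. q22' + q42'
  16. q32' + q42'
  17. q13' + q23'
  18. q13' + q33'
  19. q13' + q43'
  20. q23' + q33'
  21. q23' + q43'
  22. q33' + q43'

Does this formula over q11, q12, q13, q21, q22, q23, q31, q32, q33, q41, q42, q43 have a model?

Suppose q11 = 0.
Suppose q12 = 1.
The clause (q22') is unit, so q22 = 0.
The clause (q32') is unit, so q32 = 0.
The clause (q42') is unit, so q42 = 0.
Suppose q21 = 1.
The clause (q31') is unit, so q31 = 0.
The clause (q33) is unit, so q33 = 1.
The clause (q41') is unit, so q41 = 0.
The clause (q43) is unit, so q43 = 1.
Now (q43') is unsatisfied and unit — conflict.
So q21 must be the other value — set q21 = 0.
The clause (q23) is unit, so q23 = 1.
The clause (q13') is unit, so q13 = 0.
The clause (q33') is unit, so q33 = 0.
The clause (q31) is unit, so q31 = 1.
The clause (q41') is unit, so q41 = 0.
The clause (q43) is unit, so q43 = 1.
Now (q43') is unsatisfied and unit — conflict.
Neither q21 = 1 nor q21 = 0 works.
So q12 must be the other value — set q12 = 0.
The clause (q13) is unit, so q13 = 1.
The clause (q23') is unit, so q23 = 0.
The clause (q33') is unit, so q33 = 0.
The clause (q43') is unit, so q43 = 0.
Suppose q21 = 1.
The clause (q31') is unit, so q31 = 0.
The clause (q32) is unit, so q32 = 1.
The clause (q41') is unit, so q41 = 0.
The clause (q42) is unit, so q42 = 1.
Now (q42') is unsatisfied and unit — conflict.
So q21 must be the other value — set q21 = 0.
The clause (q22) is unit, so q22 = 1.
The clause (q32') is unit, so q32 = 0.
The clause (q31) is unit, so q31 = 1.
The clause (q41') is unit, so q41 = 0.
The clause (q42) is unit, so q42 = 1.
Now (q42') is unsatisfied and unit — conflict.
Neither q21 = 1 nor q21 = 0 works.
Neither q12 = 1 nor q12 = 0 works.
So q11 must be the other value — set q11 = 1.
The clause (q21') is unit, so q21 = 0.
The clause (q31') is unit, so q31 = 0.
The clause (q41') is unit, so q41 = 0.
Suppose q22 = 1.
The clause (q12') is unit, so q12 = 0.
The clause (q32') is unit, so q32 = 0.
The clause (q33) is unit, so q33 = 1.
The clause (q42') is unit, so q42 = 0.
The clause (q43) is unit, so q43 = 1.
Now (q43') is unsatisfied and unit — conflict.
So q22 must be the other value — set q22 = 0.
The clause (q23) is unit, so q23 = 1.
The clause (q13') is unit, so q13 = 0.
The clause (q33') is unit, so q33 = 0.
The clause (q32) is unit, so q32 = 1.
The clause (q12') is unit, so q12 = 0.
The clause (q42') is unit, so q42 = 0.
The clause (q43) is unit, so q43 = 1.
Now (q43') is unsatisfied and unit — conflict.
Neither q22 = 1 nor q22 = 0 works.
Neither q11 = 1 nor q11 = 0 works.
No assignment satisfies every clause.

No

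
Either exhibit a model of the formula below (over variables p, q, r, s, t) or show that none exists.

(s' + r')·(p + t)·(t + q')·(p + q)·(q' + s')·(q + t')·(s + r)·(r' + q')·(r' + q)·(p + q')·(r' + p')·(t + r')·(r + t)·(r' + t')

Suppose s = 0.
From the singleton clause (r), r = 1.
From the singleton clause (q'), q = 0.
Now (q) is unsatisfied and unit — conflict.
Backtrack on s: now try s = 1.
From the singleton clause (r'), r = 0.
From the singleton clause (q'), q = 0.
From the singleton clause (p), p = 1.
From the singleton clause (t'), t = 0.
Now (t) is unsatisfied and unit — conflict.
Either choice for s ends in contradiction.

UNSATISFIABLE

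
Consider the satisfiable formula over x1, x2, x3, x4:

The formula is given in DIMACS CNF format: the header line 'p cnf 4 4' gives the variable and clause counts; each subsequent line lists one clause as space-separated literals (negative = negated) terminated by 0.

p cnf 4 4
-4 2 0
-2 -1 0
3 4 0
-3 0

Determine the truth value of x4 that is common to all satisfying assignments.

True

Suppose x4 = False.
Unit clause (x3) forces x3 = True.
That conflicts with the unit clause (¬x3).
So every satisfying assignment has x4 = True.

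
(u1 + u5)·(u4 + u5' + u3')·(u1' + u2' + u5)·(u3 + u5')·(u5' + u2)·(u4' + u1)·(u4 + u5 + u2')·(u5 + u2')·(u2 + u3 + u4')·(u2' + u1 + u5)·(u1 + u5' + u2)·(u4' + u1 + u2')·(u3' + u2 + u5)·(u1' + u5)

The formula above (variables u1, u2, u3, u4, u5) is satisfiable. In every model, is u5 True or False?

True

Suppose u5 = 0.
Unit clause (u1) forces u1 = 1.
Now (u1') is unsatisfied and unit — conflict.
So every satisfying assignment has u5 = True.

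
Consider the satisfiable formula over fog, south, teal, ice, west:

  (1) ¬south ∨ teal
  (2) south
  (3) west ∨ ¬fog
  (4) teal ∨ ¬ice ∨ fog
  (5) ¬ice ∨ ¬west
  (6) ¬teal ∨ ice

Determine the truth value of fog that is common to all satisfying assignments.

False

Suppose fog = True.
Unit clause (south) forces south = True.
Unit clause (teal) forces teal = True.
Unit clause (west) forces west = True.
Unit clause (¬ice) forces ice = False.
But (ice) is also a unit clause — contradiction.
So every satisfying assignment has fog = False.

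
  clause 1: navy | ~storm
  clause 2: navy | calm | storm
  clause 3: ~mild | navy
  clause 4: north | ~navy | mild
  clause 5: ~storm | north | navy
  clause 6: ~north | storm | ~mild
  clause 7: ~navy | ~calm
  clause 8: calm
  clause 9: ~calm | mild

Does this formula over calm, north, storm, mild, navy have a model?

Unsatisfiable

Unit clause (calm) forces calm = 1.
Unit clause (~navy) forces navy = 0.
Unit clause (~storm) forces storm = 0.
Unit clause (~mild) forces mild = 0.
But (mild) is also a unit clause — contradiction.
No assignment satisfies every clause.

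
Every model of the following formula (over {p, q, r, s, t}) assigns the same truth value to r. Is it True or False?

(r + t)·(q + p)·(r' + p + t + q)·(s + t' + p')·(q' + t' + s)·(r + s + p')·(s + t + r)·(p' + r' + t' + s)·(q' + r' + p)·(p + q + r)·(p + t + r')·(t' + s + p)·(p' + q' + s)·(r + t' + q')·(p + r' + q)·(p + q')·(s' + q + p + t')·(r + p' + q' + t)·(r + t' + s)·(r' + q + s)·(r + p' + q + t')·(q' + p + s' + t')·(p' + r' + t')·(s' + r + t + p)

Suppose r = 0.
(t) alone gives t = 1.
(q') alone gives q = 0.
(p) alone gives p = 1.
That conflicts with the unit clause (p').
So every satisfying assignment has r = True.

True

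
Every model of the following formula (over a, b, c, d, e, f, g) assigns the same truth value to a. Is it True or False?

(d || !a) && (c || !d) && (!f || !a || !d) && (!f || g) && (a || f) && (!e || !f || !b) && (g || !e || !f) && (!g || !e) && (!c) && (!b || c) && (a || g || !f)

Suppose a = true.
Unit clause (d) forces d = true.
Unit clause (c) forces c = true.
Now (!c) is unsatisfied and unit — conflict.
So every satisfying assignment has a = False.

False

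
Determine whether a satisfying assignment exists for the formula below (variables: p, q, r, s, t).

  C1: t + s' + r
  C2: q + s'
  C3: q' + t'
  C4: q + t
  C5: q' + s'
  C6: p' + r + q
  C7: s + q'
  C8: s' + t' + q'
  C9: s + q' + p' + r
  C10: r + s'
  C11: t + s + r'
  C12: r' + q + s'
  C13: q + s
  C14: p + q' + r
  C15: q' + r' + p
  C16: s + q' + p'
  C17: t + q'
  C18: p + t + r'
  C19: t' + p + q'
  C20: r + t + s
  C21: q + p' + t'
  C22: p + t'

Suppose q = 1.
The clause (t') is unit, so t = 0.
Now (t) is unsatisfied and unit — conflict.
So q must be the other value — set q = 0.
The clause (s') is unit, so s = 0.
Now (s) is unsatisfied and unit — conflict.
Either choice for q ends in contradiction.
No assignment satisfies every clause.

Unsatisfiable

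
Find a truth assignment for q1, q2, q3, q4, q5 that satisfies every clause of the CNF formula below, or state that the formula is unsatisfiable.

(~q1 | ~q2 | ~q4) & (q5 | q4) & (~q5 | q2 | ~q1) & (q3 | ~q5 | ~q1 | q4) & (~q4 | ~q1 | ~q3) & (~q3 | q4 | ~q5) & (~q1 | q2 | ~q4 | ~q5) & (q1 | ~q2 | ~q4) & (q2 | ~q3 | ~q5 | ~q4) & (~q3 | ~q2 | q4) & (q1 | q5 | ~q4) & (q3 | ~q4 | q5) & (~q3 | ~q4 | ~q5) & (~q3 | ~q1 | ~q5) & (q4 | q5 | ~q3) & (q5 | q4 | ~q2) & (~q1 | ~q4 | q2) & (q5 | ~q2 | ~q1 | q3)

Suppose q5 = 1.
Suppose q2 = 0.
The clause (~q1) is unit, so q1 = 0.
Suppose q3 = 0.
Every clause is now satisfied; q4 is unconstrained.

q1: 0, q2: 0, q3: 0, q4: 1, q5: 1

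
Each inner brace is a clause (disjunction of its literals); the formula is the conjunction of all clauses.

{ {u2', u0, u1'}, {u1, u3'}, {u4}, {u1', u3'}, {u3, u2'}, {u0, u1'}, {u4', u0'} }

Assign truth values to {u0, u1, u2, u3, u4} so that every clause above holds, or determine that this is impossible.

u0: 0, u1: 0, u2: 0, u3: 0, u4: 1

(u4) alone gives u4 = 1.
(u0') alone gives u0 = 0.
(u1') alone gives u1 = 0.
(u3') alone gives u3 = 0.
(u2') alone gives u2 = 0.
This assignment satisfies each clause.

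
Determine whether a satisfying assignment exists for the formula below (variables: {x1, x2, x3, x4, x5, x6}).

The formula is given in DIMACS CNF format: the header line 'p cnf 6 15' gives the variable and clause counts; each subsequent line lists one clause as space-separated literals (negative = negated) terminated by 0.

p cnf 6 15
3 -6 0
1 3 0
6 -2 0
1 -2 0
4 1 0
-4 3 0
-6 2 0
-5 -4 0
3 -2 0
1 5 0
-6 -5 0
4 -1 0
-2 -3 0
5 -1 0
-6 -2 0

Unsatisfiable

Case x3 = True:
Unit clause (¬x2) forces x2 = False.
Unit clause (¬x6) forces x6 = False.
Case x4 = True:
Unit clause (¬x5) forces x5 = False.
Unit clause (x1) forces x1 = True.
That conflicts with the unit clause (¬x1).
So x4 must be the other value — set x4 = False.
Unit clause (x1) forces x1 = True.
That conflicts with the unit clause (¬x1).
Either choice for x4 ends in contradiction.
So x3 must be the other value — set x3 = False.
Unit clause (¬x6) forces x6 = False.
Unit clause (x1) forces x1 = True.
Unit clause (¬x2) forces x2 = False.
Unit clause (¬x4) forces x4 = False.
That conflicts with the unit clause (x4).
Either choice for x3 ends in contradiction.
No assignment satisfies every clause.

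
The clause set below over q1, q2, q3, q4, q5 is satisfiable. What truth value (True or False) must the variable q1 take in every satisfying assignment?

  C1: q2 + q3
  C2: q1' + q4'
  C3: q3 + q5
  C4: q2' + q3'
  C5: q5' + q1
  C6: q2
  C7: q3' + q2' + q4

Suppose q1 = 0.
(q5') alone gives q5 = 0.
(q3) alone gives q3 = 1.
(q2') alone gives q2 = 0.
Now (q2) is unsatisfied and unit — conflict.
So every satisfying assignment has q1 = True.

True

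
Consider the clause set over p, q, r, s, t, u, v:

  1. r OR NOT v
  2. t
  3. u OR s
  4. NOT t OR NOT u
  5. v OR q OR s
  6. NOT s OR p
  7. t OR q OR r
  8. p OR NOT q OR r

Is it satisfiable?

Unit clause (t) forces t = true.
Unit clause (NOT u) forces u = false.
Unit clause (s) forces s = true.
Unit clause (p) forces p = true.
Case r = true:
Every clause is now satisfied; q, v are unconstrained.
A satisfying assignment: p ↦ true,  q ↦ false,  r ↦ true,  s ↦ true,  t ↦ true,  u ↦ false,  v ↦ false.

Yes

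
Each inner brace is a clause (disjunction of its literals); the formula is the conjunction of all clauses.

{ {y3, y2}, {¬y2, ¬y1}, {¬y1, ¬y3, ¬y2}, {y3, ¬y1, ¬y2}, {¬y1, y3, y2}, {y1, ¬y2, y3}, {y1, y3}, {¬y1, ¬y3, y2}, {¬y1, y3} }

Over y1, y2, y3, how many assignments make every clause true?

There are 2^3 = 8 truth assignments over (y1, y2, y3).
Check each against the 9 clauses (columns in the order y1, y2, y3):
  F F F  ✗ fails (y3 ∨ y2)
  F F T  ✓ satisfies all
  F T F  ✗ fails (y1 ∨ ¬y2 ∨ y3)
  F T T  ✓ satisfies all
  T F F  ✗ fails (y3 ∨ y2)
  T F T  ✗ fails (¬y1 ∨ ¬y3 ∨ y2)
  T T F  ✗ fails (¬y2 ∨ ¬y1)
  T T T  ✗ fails (¬y2 ∨ ¬y1)
2 of the 8 rows are models.

2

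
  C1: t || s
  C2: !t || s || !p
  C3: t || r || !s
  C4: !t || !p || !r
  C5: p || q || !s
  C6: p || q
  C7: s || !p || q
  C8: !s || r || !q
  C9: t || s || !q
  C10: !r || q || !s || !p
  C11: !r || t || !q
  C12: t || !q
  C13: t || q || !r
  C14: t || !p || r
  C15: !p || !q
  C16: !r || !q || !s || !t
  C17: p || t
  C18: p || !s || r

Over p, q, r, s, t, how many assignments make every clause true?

3

There are 2^5 = 32 truth assignments over (p, q, r, s, t).
Split on t. With t = true, the clauses containing t are satisfied and !t drops from the rest; 3 of the 2^4 = 16 assignments to the other variables satisfy what remains.
With t = false, by the same count on the reduced clause set, 0 assignments work.
(One model: p=F, q=T, r=F, s=F, t=T.)
Total: 3 + 0 = 3.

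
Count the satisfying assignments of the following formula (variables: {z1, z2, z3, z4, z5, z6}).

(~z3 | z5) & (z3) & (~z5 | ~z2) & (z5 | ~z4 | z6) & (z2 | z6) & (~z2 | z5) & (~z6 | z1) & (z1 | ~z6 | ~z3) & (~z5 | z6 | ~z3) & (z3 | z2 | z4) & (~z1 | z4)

There are 2^6 = 64 truth assignments over (z1, z2, z3, z4, z5, z6).
Split on z1. With z1 = 1, the clauses containing z1 are satisfied and ~z1 drops from the rest; 1 of the 2^5 = 32 assignments to the other variables satisfy what remains.
With z1 = 0, by the same count on the reduced clause set, 0 assignments work.
Total: 1 + 0 = 1.

1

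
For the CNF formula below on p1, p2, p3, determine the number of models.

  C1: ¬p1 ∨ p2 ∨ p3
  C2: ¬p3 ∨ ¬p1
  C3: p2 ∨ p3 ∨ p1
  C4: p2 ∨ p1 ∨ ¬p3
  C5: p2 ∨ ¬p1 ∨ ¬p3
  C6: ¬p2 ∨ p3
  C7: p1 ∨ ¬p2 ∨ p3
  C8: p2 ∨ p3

There are 2^3 = 8 truth assignments over (p1, p2, p3).
Check each against the 8 clauses (columns in the order p1, p2, p3):
  F F F  ✗ fails (p2 ∨ p3 ∨ p1)
  F F T  ✗ fails (p2 ∨ p1 ∨ ¬p3)
  F T F  ✗ fails (¬p2 ∨ p3)
  F T T  ✓ satisfies all
  T F F  ✗ fails (¬p1 ∨ p2 ∨ p3)
  T F T  ✗ fails (¬p3 ∨ ¬p1)
  T T F  ✗ fails (¬p2 ∨ p3)
  T T T  ✗ fails (¬p3 ∨ ¬p1)
1 of the 8 rows is a model.

1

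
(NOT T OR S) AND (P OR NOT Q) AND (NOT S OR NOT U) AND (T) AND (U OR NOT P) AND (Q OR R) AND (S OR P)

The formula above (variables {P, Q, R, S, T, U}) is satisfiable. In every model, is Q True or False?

Suppose Q = true.
The clause (P) is unit, so P = true.
The clause (T) is unit, so T = true.
The clause (S) is unit, so S = true.
The clause (NOT U) is unit, so U = false.
But (U) is also a unit clause — contradiction.
So every satisfying assignment has Q = False.

False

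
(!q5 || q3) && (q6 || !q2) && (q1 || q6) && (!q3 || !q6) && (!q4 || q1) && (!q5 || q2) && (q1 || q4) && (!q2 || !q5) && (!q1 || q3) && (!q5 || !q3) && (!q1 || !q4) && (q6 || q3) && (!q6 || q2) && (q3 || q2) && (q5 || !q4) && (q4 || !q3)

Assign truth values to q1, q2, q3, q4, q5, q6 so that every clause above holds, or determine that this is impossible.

UNSATISFIABLE

Branch on q5: set q5 = false.
The clause (!q4) is unit, so q4 = false.
The clause (q1) is unit, so q1 = true.
The clause (q3) is unit, so q3 = true.
That conflicts with the unit clause (!q3).
Undo q5 and try q5 = true.
The clause (q3) is unit, so q3 = true.
That conflicts with the unit clause (!q3).
Neither q5 = true nor q5 = false works.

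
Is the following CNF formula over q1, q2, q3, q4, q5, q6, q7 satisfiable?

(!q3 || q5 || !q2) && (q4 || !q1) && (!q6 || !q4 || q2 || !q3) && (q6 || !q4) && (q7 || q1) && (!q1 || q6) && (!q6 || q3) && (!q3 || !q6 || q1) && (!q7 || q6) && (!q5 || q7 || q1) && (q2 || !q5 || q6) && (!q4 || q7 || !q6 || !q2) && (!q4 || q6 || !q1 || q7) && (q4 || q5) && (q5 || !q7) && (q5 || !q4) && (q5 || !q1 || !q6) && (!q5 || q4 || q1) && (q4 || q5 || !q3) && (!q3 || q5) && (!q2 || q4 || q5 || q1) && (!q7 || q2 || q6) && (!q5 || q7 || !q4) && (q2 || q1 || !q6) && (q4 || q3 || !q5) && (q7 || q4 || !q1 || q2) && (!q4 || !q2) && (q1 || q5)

Unsatisfiable

Suppose q4 = true.
(q6) alone gives q6 = true.
(q3) alone gives q3 = true.
(q2) alone gives q2 = true.
But (!q2) is also a unit clause — contradiction.
Backtrack on q4: now try q4 = false.
(!q1) alone gives q1 = false.
(q7) alone gives q7 = true.
(q6) alone gives q6 = true.
(q3) alone gives q3 = true.
But (!q3) is also a unit clause — contradiction.
Either choice for q4 ends in contradiction.
No assignment satisfies every clause.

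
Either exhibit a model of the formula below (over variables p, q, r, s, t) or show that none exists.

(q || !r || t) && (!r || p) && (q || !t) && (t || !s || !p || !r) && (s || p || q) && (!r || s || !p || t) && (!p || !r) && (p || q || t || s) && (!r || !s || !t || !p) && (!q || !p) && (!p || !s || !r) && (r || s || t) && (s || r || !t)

Suppose r = false.
Suppose q = true.
From the singleton clause (!p), p = false.
Suppose s = true.
Every clause is now satisfied; t is unconstrained.

p=false,  q=true,  r=false,  s=true,  t=false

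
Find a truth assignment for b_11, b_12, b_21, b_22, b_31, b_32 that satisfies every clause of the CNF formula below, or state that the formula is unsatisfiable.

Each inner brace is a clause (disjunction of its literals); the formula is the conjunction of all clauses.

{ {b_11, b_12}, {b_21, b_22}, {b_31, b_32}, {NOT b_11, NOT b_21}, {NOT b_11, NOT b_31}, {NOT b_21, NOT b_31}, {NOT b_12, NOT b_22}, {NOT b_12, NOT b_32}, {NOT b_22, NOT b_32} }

UNSATISFIABLE

Try b_11 = true.
From the singleton clause (NOT b_21), b_21 = false.
From the singleton clause (b_22), b_22 = true.
From the singleton clause (NOT b_31), b_31 = false.
From the singleton clause (b_32), b_32 = true.
Now (NOT b_32) is unsatisfied and unit — conflict.
So b_11 must be the other value — set b_11 = false.
From the singleton clause (b_12), b_12 = true.
From the singleton clause (NOT b_22), b_22 = false.
From the singleton clause (b_21), b_21 = true.
From the singleton clause (NOT b_31), b_31 = false.
From the singleton clause (b_32), b_32 = true.
Now (NOT b_32) is unsatisfied and unit — conflict.
Both values of b_11 lead to a conflict.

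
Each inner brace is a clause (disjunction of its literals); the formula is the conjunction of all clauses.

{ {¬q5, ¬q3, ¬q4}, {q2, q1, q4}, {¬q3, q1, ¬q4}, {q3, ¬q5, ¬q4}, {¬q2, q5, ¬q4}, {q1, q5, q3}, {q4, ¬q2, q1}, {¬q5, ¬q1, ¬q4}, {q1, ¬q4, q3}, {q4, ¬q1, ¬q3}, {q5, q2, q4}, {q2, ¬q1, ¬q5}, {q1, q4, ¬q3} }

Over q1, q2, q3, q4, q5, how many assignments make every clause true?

There are 2^5 = 32 truth assignments over (q1, q2, q3, q4, q5).
Split on q4. With q4 = True, the clauses containing q4 are satisfied and ¬q4 drops from the rest; 2 of the 2^4 = 16 assignments to the other variables satisfy what remains.
With q4 = False, by the same count on the reduced clause set, 2 assignments work.
(One model: q1=T, q2=F, q3=F, q4=T, q5=F.)
Total: 2 + 2 = 4.

4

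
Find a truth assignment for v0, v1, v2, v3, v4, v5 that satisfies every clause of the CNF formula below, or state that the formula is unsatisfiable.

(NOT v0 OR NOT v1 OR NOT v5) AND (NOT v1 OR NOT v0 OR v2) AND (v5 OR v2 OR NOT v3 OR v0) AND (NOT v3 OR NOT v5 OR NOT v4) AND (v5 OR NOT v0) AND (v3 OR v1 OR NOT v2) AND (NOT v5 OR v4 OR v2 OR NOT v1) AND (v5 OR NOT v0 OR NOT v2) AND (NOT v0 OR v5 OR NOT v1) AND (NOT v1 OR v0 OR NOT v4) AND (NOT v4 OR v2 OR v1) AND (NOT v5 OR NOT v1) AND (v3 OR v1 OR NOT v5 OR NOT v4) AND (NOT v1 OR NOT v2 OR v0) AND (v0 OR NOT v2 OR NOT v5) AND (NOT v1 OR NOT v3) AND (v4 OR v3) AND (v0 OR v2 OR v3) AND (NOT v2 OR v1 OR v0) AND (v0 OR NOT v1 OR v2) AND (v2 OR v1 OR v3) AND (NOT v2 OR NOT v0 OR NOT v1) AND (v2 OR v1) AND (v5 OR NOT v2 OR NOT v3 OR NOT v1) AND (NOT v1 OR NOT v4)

v0: true, v1: false, v2: true, v3: true, v4: false, v5: true

Case v5 = true:
Unit clause (NOT v1) forces v1 = false.
Unit clause (v2) forces v2 = true.
Unit clause (v3) forces v3 = true.
Unit clause (NOT v4) forces v4 = false.
Unit clause (v0) forces v0 = true.
All clauses are satisfied.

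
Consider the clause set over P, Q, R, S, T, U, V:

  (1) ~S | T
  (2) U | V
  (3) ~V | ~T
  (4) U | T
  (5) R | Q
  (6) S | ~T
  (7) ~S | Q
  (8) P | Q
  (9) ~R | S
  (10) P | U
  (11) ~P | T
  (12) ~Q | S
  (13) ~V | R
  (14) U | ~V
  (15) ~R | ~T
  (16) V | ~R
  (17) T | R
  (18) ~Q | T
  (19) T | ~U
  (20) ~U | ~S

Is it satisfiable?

Branch on S: set S = 0.
Unit clause (~T) forces T = 0.
Unit clause (U) forces U = 1.
But (~U) is also a unit clause — contradiction.
That branch fails; take S = 1 instead.
Unit clause (T) forces T = 1.
Unit clause (~V) forces V = 0.
Unit clause (U) forces U = 1.
But (~U) is also a unit clause — contradiction.
Neither S = 1 nor S = 0 works.
No assignment satisfies every clause.

No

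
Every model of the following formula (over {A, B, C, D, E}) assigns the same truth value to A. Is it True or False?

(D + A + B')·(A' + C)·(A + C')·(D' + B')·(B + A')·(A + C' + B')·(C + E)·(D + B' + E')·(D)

False

Suppose A = 1.
The clause (C) is unit, so C = 1.
The clause (B) is unit, so B = 1.
The clause (D') is unit, so D = 0.
Now (D) is unsatisfied and unit — conflict.
So every satisfying assignment has A = False.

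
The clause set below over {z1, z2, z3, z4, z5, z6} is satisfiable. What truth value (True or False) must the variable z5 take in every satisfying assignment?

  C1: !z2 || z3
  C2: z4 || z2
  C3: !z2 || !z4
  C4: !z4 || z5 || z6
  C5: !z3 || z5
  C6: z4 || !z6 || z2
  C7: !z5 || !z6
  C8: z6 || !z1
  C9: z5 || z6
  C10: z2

True

Suppose z5 = false.
From the singleton clause (!z3), z3 = false.
From the singleton clause (!z2), z2 = false.
Now (z2) is unsatisfied and unit — conflict.
So every satisfying assignment has z5 = True.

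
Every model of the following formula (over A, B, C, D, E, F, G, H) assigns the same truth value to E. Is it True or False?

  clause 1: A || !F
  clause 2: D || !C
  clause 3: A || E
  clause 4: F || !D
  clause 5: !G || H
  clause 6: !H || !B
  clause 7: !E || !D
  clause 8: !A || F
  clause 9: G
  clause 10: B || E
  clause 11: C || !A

True

Suppose E = false.
From the singleton clause (A), A = true.
From the singleton clause (F), F = true.
From the singleton clause (G), G = true.
From the singleton clause (H), H = true.
From the singleton clause (!B), B = false.
Now (B) is unsatisfied and unit — conflict.
So every satisfying assignment has E = True.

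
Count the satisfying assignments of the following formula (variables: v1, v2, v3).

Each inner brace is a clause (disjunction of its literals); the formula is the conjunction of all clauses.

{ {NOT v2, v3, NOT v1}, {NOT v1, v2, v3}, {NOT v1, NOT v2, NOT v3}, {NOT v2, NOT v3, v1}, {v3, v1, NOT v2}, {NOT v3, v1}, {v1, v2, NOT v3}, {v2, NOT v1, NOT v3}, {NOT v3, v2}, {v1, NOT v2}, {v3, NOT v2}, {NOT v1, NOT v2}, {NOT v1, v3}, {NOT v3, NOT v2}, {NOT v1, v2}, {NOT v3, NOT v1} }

1

There are 2^3 = 8 truth assignments over (v1, v2, v3).
Check each against the 16 clauses (columns in the order v1, v2, v3):
  F F F  ✓ satisfies all
  F F T  ✗ fails (NOT v3 OR v1)
  F T F  ✗ fails (v3 OR v1 OR NOT v2)
  F T T  ✗ fails (NOT v2 OR NOT v3 OR v1)
  T F F  ✗ fails (NOT v1 OR v2 OR v3)
  T F T  ✗ fails (v2 OR NOT v1 OR NOT v3)
  T T F  ✗ fails (NOT v2 OR v3 OR NOT v1)
  T T T  ✗ fails (NOT v1 OR NOT v2 OR NOT v3)
1 of the 8 rows is a model.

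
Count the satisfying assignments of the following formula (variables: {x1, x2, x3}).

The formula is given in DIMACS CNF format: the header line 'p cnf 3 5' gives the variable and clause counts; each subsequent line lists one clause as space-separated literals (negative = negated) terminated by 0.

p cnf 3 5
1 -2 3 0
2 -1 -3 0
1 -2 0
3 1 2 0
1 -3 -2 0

There are 2^3 = 8 truth assignments over (x1, x2, x3).
Split on x3. With x3 = True, the clauses containing x3 are satisfied and ¬x3 drops from the rest; 2 of the 2^2 = 4 assignments to the other variables satisfy what remains.
With x3 = False, by the same count on the reduced clause set, 2 assignments work.
(One model: x1=F, x2=F, x3=T.)
Total: 2 + 2 = 4.

4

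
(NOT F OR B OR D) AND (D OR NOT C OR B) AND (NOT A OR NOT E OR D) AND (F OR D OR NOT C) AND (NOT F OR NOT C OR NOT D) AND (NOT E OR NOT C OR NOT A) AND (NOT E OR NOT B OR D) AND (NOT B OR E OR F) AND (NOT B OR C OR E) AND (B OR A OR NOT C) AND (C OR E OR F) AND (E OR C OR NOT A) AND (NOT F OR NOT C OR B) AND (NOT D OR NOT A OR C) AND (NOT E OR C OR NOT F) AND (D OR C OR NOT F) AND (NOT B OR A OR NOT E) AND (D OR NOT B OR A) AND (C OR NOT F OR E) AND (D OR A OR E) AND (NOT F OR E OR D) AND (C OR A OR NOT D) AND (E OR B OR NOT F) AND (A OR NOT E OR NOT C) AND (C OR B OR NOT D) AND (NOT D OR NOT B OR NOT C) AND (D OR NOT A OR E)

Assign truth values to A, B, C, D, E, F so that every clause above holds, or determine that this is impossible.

A: true; B: false; C: true; D: true; E: false; F: false

Case F = false:
Case D = true:
Case B = false:
From the singleton clause (C), C = true.
From the singleton clause (A), A = true.
From the singleton clause (NOT E), E = false.
This assignment satisfies each clause.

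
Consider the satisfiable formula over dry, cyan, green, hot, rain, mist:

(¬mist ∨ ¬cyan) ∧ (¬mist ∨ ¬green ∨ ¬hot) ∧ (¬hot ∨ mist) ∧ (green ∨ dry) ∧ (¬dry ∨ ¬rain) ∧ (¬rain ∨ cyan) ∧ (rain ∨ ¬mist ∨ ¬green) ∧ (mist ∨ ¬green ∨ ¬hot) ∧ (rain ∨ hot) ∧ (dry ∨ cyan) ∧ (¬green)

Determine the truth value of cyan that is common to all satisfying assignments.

False

Suppose cyan = True.
(¬mist) alone gives mist = False.
(¬hot) alone gives hot = False.
(rain) alone gives rain = True.
(¬dry) alone gives dry = False.
(green) alone gives green = True.
But (¬green) is also a unit clause — contradiction.
So every satisfying assignment has cyan = False.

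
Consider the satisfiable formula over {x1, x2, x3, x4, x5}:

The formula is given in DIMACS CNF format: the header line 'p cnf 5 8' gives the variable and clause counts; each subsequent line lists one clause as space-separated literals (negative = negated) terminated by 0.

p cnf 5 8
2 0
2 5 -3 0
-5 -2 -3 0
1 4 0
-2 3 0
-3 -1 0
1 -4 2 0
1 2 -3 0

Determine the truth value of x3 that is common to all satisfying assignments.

True

Suppose x3 = False.
From the singleton clause (x2), x2 = True.
Now (¬x2) is unsatisfied and unit — conflict.
So every satisfying assignment has x3 = True.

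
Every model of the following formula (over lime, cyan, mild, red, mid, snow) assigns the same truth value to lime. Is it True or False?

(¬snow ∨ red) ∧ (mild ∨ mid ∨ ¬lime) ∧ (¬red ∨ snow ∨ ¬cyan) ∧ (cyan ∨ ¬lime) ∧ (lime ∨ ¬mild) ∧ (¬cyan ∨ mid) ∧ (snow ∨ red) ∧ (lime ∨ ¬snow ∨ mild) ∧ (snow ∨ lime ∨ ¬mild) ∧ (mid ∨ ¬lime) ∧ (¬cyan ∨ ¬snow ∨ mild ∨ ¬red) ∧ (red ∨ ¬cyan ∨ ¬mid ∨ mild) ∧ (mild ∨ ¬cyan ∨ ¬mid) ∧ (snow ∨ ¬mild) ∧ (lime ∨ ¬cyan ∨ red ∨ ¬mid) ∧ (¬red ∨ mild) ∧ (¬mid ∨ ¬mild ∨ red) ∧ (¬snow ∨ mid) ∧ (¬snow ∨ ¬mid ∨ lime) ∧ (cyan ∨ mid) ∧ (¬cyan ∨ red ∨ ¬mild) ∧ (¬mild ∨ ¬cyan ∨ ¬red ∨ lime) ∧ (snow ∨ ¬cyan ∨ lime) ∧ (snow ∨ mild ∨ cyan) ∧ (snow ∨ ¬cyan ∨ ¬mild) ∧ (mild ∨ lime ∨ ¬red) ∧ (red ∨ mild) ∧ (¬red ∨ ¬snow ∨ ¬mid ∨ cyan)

True

Suppose lime = False.
Unit clause (¬mild) forces mild = False.
Unit clause (¬snow) forces snow = False.
Unit clause (red) forces red = True.
But (¬red) is also a unit clause — contradiction.
So every satisfying assignment has lime = True.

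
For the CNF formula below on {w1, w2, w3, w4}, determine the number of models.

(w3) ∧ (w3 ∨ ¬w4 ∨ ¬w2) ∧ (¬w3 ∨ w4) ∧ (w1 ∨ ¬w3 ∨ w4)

There are 2^4 = 16 truth assignments over (w1, w2, w3, w4).
Split on w2. With w2 = True, the clauses containing w2 are satisfied and ¬w2 drops from the rest; 2 of the 2^3 = 8 assignments to the other variables satisfy what remains.
With w2 = False, by the same count on the reduced clause set, 2 assignments work.
Total: 2 + 2 = 4.

4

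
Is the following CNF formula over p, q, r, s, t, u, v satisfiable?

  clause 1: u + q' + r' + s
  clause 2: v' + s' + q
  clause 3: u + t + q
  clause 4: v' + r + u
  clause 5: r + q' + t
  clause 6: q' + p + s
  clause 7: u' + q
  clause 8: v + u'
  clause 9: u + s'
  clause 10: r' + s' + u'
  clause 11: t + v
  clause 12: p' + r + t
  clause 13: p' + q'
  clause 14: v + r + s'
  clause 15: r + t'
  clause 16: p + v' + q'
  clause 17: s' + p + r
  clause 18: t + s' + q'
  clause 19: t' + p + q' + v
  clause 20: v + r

Try u = 0.
Unit clause (s') forces s = 0.
Try q = 0.
Unit clause (t) forces t = 1.
Unit clause (r) forces r = 1.
No clause remains; p, v are free.
A satisfying assignment: p=1,  q=0,  r=1,  s=0,  t=1,  u=0,  v=0.

Satisfiable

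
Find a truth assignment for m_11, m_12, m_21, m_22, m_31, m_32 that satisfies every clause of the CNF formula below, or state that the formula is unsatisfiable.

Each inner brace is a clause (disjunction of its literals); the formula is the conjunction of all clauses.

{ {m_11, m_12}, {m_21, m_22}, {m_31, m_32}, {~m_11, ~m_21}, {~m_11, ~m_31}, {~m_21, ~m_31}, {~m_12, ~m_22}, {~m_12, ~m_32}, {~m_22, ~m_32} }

UNSATISFIABLE

Case m_11 = 1:
(~m_21) alone gives m_21 = 0.
(m_22) alone gives m_22 = 1.
(~m_31) alone gives m_31 = 0.
(m_32) alone gives m_32 = 1.
Now (~m_32) is unsatisfied and unit — conflict.
Undo m_11 and try m_11 = 0.
(m_12) alone gives m_12 = 1.
(~m_22) alone gives m_22 = 0.
(m_21) alone gives m_21 = 1.
(~m_31) alone gives m_31 = 0.
(m_32) alone gives m_32 = 1.
Now (~m_32) is unsatisfied and unit — conflict.
Neither m_11 = 1 nor m_11 = 0 works.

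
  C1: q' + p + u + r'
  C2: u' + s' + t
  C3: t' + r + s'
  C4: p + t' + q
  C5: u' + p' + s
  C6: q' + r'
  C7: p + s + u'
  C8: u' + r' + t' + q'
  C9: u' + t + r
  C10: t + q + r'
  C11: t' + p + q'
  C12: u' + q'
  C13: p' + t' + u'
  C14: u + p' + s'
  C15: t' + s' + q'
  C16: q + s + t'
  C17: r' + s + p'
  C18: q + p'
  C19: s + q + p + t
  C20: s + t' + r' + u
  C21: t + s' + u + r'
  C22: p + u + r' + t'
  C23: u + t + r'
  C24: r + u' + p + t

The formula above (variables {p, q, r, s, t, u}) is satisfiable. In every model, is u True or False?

False

Suppose u = 1.
Unit clause (q') forces q = 0.
Unit clause (p') forces p = 0.
Unit clause (t') forces t = 0.
Unit clause (s') forces s = 0.
Now (s) is unsatisfied and unit — conflict.
So every satisfying assignment has u = False.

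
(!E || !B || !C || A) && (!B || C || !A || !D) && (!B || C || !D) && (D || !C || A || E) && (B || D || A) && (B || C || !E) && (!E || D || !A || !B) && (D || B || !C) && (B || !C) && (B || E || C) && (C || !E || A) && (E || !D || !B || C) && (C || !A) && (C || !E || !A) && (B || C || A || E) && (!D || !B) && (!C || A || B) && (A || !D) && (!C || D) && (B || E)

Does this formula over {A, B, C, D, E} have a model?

Satisfiable

Branch on B: set B = true.
(!D) alone gives D = false.
(!C) alone gives C = false.
(!A) alone gives A = false.
(!E) alone gives E = false.
All clauses are satisfied.
A satisfying assignment: A=false,  B=true,  C=false,  D=false,  E=false.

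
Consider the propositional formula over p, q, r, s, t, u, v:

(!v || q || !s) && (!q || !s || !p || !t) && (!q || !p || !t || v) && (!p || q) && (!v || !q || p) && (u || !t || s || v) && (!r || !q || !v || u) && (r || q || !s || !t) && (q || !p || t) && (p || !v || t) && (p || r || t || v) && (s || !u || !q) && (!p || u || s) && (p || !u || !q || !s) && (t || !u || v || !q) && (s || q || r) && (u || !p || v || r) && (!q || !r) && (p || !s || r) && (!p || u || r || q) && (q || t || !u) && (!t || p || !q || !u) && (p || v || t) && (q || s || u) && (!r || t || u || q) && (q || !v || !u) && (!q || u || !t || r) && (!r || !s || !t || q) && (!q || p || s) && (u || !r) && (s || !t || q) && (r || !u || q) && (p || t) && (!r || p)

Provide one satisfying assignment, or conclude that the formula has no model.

Try p = true.
(q) alone gives q = true.
(!r) alone gives r = false.
Try s = true.
(!t) alone gives t = false.
Try u = true.
(v) alone gives v = true.
This assignment satisfies each clause.

p: true,  q: true,  r: false,  s: true,  t: false,  u: true,  v: true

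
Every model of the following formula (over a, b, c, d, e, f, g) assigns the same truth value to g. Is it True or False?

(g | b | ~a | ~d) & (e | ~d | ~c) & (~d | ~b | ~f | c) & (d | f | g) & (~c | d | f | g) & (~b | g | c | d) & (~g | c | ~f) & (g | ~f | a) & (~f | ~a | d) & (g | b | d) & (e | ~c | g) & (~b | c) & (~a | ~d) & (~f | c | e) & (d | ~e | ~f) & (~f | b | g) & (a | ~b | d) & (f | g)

Suppose g = 0.
From the singleton clause (f), f = 1.
From the singleton clause (a), a = 1.
From the singleton clause (d), d = 1.
Now (~d) is unsatisfied and unit — conflict.
So every satisfying assignment has g = True.

True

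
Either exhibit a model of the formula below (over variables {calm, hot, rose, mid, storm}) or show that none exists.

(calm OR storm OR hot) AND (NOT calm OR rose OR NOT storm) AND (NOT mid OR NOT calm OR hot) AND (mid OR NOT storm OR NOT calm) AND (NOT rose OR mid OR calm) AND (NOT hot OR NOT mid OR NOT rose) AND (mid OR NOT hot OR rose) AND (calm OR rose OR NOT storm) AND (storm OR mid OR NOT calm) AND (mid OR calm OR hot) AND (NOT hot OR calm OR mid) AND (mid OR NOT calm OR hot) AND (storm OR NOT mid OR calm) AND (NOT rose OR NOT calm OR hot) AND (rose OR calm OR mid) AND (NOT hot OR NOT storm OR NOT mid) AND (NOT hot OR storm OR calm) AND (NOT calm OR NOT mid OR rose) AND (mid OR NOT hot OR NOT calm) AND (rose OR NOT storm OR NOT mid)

calm: false, hot: false, rose: true, mid: true, storm: true

Try calm = false.
Try storm = true.
From the singleton clause (rose), rose = true.
From the singleton clause (mid), mid = true.
From the singleton clause (NOT hot), hot = false.
This assignment satisfies each clause.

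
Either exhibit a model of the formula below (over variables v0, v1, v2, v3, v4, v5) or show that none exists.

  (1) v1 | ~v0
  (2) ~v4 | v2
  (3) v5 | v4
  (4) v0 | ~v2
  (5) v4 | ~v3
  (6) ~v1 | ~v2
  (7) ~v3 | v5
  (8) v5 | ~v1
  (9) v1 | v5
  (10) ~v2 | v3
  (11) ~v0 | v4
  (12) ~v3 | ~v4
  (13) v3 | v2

UNSATISFIABLE

Suppose v1 = 1.
The clause (~v2) is unit, so v2 = 0.
The clause (~v4) is unit, so v4 = 0.
The clause (v5) is unit, so v5 = 1.
The clause (~v3) is unit, so v3 = 0.
But (v3) is also a unit clause — contradiction.
Backtrack on v1: now try v1 = 0.
The clause (~v0) is unit, so v0 = 0.
The clause (~v2) is unit, so v2 = 0.
The clause (~v4) is unit, so v4 = 0.
The clause (v5) is unit, so v5 = 1.
The clause (~v3) is unit, so v3 = 0.
But (v3) is also a unit clause — contradiction.
Neither v1 = 1 nor v1 = 0 works.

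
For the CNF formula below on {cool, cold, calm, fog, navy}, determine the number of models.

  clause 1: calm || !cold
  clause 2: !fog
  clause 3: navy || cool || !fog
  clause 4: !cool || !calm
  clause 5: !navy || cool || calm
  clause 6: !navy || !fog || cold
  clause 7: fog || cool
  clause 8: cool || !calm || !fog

There are 2^5 = 32 truth assignments over (cool, cold, calm, fog, navy).
Split on calm. With calm = true, the clauses containing calm are satisfied and !calm drops from the rest; 0 of the 2^4 = 16 assignments to the other variables satisfy what remains.
With calm = false, by the same count on the reduced clause set, 2 assignments work.
(One model: cool=T, cold=F, calm=F, fog=F, navy=F.)
Total: 0 + 2 = 2.

2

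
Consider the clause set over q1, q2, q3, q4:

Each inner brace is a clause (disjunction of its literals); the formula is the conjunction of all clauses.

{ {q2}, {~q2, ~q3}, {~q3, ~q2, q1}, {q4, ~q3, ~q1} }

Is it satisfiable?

From the singleton clause (q2), q2 = 1.
From the singleton clause (~q3), q3 = 0.
Every clause is now satisfied; q1, q4 are unconstrained.
A satisfying assignment: q1: 1,  q2: 1,  q3: 0,  q4: 1.

Yes, satisfiable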